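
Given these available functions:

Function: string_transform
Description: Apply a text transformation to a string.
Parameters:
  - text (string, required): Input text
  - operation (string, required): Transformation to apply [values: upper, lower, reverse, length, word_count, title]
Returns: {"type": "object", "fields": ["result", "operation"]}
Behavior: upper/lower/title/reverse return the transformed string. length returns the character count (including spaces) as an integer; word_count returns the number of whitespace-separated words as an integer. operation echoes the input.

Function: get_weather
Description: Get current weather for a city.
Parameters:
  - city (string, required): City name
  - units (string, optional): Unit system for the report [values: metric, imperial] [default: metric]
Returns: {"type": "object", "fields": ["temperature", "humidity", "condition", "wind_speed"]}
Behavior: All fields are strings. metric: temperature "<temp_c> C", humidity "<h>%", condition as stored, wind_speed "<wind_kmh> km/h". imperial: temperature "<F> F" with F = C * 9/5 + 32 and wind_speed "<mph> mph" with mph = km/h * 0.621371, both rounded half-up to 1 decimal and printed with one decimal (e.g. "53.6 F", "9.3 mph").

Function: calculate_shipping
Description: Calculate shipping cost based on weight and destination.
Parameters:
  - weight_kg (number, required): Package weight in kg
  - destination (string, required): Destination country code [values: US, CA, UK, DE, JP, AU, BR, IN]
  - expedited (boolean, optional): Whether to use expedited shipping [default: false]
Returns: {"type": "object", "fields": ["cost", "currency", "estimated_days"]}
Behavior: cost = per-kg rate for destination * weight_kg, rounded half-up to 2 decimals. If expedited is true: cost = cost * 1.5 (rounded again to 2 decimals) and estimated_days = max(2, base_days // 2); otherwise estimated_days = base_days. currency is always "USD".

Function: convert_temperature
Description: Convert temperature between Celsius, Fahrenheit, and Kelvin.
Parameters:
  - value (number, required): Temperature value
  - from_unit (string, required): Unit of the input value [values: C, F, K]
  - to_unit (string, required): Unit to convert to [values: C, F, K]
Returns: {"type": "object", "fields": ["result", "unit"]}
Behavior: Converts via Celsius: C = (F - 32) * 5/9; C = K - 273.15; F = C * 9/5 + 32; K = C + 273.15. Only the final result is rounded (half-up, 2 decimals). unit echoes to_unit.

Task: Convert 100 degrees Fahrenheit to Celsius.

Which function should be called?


The task needs a function whose description is: Convert temperature between Celsius, Fahrenheit, and Kelvin.
convert_temperature


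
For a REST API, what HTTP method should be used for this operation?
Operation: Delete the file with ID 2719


GET = read, POST = create, PUT = update/replace, DELETE = remove
This operation is a removal.
DELETE


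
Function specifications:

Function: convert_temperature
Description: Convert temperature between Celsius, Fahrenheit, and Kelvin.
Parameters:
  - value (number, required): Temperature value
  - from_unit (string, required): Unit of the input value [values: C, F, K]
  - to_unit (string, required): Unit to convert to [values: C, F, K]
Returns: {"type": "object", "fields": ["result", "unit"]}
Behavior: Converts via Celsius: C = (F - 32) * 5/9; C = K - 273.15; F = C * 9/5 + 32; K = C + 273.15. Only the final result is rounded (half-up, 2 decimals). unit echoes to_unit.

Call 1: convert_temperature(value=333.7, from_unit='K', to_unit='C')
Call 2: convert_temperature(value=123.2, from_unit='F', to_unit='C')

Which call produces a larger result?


Call 1:
  To C: 333.7 - 273.15 = 60.55
  Target is C: 60.55
  Round to 2 decimals: 60.55
  -> 60.55 C
Call 2:
  To C: (123.2 - 32) * 5/9 = 50.666667
  Target is C: 50.666667
  Round to 2 decimals: 50.67
  -> 50.67 C
Call 1 (60.55 C)


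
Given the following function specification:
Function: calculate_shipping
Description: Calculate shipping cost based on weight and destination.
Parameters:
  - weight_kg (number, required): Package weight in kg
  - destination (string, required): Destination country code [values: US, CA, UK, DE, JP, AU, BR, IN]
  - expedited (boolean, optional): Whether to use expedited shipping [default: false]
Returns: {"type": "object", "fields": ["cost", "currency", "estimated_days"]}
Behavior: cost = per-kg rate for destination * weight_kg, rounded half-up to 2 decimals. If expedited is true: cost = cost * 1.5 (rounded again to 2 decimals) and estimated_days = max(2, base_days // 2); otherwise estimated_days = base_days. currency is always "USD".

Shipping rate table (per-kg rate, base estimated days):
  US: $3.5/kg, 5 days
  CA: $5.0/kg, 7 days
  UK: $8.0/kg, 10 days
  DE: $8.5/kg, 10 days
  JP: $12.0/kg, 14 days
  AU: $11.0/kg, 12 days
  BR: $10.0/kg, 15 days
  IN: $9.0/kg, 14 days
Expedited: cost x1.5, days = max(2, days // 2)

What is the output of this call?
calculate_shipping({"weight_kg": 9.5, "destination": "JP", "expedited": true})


Rate for JP: $12.0/kg, base 14 days
cost = 12.0 * 9.5 = 114 -> 114.00
expedited: cost = 114.00 * 1.5 = 171 -> 171.00; estimated_days = max(2, 14 // 2) = 7
Output:
{"cost": 171.0, "currency": "USD", "estimated_days": 7}


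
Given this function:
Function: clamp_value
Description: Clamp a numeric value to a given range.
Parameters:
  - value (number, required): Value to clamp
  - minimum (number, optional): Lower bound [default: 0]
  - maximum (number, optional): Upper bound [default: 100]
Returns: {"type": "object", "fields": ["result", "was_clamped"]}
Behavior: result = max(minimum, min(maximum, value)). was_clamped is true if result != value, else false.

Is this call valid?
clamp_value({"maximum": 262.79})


Checking required parameters...
Missing required parameter: value
Invalid - missing required parameter 'value'


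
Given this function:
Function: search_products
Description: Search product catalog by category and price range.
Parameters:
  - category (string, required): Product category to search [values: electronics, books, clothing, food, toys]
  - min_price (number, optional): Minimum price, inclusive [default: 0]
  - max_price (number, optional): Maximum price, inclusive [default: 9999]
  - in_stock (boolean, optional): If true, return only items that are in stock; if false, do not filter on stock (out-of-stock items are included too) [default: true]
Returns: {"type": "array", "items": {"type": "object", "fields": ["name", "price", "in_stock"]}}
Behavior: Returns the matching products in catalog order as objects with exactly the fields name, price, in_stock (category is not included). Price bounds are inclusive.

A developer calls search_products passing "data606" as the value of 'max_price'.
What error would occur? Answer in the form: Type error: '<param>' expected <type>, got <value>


Spec: 'max_price' is declared as number; "data606" is a string.
Type error: 'max_price' expected number, got "data606"


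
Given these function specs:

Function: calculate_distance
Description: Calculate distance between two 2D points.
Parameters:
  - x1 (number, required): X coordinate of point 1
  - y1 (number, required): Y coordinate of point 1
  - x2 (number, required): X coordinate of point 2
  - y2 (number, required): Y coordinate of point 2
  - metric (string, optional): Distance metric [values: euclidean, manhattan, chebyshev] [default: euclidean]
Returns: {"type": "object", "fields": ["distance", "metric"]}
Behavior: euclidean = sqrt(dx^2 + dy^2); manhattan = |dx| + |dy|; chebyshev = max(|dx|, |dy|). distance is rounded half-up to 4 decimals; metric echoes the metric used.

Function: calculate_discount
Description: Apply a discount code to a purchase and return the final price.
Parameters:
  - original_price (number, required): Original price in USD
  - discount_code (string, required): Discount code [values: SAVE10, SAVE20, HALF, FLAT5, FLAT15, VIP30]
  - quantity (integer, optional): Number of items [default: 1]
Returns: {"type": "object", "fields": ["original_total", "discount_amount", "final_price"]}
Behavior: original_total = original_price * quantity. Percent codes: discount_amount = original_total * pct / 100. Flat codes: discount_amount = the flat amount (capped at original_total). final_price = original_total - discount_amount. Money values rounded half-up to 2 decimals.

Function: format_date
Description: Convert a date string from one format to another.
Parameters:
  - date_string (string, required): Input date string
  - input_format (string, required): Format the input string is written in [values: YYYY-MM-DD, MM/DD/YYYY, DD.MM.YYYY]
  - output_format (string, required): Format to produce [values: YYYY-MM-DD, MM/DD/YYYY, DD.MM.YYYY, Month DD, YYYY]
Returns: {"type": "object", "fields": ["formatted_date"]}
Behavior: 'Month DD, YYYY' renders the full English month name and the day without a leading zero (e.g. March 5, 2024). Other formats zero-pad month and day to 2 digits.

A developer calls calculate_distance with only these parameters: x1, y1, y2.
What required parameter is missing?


Required parameters: x1, y1, x2, y2
Provided: x1, y1, y2
Missing: x2
x2


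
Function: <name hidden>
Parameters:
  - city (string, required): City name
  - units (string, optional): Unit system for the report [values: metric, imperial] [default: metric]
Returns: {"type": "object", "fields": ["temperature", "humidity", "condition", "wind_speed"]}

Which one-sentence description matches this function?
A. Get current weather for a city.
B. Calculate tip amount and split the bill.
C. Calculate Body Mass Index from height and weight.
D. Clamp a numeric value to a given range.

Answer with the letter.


Parameters city, units and return ["temperature", "humidity", "condition", "wind_speed"] fit: Get current weather for a city.
A


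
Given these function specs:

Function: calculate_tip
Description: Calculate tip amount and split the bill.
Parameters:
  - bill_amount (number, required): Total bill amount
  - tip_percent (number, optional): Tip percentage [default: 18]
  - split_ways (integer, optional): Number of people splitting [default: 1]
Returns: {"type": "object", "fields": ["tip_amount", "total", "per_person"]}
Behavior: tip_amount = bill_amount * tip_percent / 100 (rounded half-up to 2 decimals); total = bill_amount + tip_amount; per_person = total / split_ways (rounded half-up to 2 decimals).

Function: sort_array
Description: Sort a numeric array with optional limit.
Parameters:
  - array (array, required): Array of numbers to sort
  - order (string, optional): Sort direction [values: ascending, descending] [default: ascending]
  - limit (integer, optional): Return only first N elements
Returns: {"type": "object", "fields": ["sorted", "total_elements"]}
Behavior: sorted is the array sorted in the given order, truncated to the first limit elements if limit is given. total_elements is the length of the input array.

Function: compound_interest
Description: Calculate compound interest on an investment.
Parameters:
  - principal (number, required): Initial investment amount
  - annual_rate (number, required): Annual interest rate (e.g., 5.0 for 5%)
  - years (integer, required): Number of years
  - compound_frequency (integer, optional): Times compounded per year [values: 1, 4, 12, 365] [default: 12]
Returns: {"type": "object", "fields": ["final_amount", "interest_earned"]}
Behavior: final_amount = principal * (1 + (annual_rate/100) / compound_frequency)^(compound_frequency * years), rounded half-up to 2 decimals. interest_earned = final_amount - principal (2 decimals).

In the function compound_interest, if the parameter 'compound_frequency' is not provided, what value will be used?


The compound_interest spec declares:
  - compound_frequency (integer, optional): Times compounded per year [values: 1, 4, 12, 365] [default: 12]
Default:
12


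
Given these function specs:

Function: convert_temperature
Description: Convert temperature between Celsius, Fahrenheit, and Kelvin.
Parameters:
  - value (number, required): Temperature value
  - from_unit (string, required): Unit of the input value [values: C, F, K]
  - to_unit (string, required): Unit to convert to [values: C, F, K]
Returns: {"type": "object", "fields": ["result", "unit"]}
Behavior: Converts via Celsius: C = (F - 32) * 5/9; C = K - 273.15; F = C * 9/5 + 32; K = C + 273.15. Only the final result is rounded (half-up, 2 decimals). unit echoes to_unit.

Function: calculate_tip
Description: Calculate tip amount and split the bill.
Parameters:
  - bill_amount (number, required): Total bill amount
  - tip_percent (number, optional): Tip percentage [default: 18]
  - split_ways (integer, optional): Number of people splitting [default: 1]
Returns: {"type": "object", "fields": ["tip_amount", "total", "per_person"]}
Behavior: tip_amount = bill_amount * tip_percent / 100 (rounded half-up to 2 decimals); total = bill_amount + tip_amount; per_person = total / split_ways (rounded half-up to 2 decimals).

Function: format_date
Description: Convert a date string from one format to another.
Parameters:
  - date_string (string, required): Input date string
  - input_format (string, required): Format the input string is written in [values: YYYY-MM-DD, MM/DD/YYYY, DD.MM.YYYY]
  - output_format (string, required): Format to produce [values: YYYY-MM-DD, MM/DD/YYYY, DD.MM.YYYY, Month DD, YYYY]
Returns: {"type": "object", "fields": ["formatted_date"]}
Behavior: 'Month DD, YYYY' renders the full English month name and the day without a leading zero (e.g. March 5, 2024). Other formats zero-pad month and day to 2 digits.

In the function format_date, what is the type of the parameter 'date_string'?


The format_date spec declares:
  - date_string (string, required): Input date string
Type:
string


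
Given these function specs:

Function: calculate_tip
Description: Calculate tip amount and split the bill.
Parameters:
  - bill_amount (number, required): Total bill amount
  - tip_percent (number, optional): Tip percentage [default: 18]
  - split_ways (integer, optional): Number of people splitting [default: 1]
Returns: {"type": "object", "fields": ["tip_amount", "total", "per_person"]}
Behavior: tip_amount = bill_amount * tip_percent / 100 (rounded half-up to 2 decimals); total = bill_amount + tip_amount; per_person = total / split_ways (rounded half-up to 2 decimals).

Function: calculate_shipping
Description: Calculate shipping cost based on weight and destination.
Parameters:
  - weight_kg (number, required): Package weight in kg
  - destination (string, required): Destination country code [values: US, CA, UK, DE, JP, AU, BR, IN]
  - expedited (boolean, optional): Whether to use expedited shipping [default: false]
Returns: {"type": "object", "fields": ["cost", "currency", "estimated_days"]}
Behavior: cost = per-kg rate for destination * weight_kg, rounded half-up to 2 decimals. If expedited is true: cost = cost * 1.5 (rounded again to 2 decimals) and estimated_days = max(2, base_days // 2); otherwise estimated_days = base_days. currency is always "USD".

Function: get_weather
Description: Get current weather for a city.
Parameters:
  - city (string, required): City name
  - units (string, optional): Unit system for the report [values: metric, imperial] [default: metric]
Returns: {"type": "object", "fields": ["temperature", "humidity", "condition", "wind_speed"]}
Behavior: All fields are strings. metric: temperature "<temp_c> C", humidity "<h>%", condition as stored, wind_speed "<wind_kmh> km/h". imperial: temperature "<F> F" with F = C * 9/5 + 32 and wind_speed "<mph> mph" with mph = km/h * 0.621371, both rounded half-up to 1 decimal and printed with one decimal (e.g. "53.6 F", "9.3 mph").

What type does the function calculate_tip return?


The calculate_tip spec declares Returns: {"type": "object", "fields": ["tip_amount", "total", "per_person"]}
Type:
object


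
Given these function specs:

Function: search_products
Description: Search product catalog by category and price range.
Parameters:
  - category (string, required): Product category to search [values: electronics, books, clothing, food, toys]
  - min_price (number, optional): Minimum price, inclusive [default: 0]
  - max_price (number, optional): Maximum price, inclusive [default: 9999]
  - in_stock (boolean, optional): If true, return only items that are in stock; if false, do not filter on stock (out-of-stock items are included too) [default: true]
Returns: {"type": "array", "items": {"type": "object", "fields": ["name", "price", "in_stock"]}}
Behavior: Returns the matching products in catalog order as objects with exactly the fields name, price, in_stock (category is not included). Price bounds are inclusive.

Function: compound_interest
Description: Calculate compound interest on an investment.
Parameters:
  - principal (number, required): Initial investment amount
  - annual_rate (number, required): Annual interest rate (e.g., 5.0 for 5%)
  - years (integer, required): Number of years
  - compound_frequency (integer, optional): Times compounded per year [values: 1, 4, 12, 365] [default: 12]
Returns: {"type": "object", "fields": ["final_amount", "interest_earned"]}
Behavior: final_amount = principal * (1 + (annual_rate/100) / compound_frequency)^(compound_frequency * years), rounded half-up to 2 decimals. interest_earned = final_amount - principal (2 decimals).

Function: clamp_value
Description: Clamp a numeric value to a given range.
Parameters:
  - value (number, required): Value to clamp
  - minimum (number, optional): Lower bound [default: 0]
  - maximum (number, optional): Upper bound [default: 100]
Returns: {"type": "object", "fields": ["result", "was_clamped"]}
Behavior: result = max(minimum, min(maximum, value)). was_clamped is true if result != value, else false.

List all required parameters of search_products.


Parameters of search_products and their required/optional flag:
  category: required
  min_price: optional
  max_price: optional
  in_stock: optional
category


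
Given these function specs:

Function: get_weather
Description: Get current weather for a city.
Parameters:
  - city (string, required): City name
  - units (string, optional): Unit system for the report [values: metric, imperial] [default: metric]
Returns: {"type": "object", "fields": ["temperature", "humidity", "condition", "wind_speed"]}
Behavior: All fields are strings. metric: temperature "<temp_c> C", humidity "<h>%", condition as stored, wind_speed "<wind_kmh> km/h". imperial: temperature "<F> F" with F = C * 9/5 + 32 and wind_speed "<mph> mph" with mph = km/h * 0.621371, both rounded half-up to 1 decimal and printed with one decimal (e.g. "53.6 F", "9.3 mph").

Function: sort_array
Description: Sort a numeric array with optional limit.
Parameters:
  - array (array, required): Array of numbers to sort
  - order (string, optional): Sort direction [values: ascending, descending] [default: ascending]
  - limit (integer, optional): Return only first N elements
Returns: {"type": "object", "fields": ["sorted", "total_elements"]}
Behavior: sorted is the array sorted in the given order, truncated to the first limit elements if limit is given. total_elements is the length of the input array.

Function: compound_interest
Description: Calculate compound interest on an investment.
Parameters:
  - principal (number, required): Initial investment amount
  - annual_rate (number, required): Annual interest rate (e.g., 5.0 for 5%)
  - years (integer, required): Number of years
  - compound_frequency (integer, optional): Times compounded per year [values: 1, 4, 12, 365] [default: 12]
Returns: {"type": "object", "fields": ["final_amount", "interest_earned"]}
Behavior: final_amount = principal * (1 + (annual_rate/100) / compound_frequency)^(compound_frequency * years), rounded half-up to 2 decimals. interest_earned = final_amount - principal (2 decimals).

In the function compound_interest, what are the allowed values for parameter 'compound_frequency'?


The compound_interest spec declares:
  - compound_frequency (integer, optional): Times compounded per year [values: 1, 4, 12, 365] [default: 12]
Allowed values:
1, 4, 12, 365


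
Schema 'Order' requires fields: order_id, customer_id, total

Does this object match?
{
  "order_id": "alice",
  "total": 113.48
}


Checking required fields...
Missing: customer_id
Invalid - missing required field 'customer_id'


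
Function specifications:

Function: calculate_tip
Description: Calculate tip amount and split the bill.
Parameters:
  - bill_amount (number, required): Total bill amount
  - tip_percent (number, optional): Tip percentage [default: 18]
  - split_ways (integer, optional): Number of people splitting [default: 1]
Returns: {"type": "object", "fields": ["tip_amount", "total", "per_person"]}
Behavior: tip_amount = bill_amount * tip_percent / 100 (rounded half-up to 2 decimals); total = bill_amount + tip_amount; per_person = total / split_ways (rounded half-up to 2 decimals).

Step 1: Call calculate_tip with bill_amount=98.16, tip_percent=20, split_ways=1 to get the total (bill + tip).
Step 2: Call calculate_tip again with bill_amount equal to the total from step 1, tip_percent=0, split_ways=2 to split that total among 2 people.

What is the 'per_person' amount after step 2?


Step 1: calculate_tip(bill_amount=98.16, tip_percent=20, split_ways=1)
  tip_amount = 98.16 * 20/100 = 19.632 -> 19.63
  total = 98.16 + 19.63 = 117.79
  per_person = 117.79 / 1 = 117.79 -> 117.79
  -> total = 117.79
Step 2: calculate_tip(bill_amount=117.79, tip_percent=0, split_ways=2)
  tip_amount = 117.79 * 0/100 = 0 -> 0.00
  total = 117.79 + 0.00 = 117.79
  per_person = 117.79 / 2 = 58.895 -> 58.90
  -> per_person = 58.90
$58.90


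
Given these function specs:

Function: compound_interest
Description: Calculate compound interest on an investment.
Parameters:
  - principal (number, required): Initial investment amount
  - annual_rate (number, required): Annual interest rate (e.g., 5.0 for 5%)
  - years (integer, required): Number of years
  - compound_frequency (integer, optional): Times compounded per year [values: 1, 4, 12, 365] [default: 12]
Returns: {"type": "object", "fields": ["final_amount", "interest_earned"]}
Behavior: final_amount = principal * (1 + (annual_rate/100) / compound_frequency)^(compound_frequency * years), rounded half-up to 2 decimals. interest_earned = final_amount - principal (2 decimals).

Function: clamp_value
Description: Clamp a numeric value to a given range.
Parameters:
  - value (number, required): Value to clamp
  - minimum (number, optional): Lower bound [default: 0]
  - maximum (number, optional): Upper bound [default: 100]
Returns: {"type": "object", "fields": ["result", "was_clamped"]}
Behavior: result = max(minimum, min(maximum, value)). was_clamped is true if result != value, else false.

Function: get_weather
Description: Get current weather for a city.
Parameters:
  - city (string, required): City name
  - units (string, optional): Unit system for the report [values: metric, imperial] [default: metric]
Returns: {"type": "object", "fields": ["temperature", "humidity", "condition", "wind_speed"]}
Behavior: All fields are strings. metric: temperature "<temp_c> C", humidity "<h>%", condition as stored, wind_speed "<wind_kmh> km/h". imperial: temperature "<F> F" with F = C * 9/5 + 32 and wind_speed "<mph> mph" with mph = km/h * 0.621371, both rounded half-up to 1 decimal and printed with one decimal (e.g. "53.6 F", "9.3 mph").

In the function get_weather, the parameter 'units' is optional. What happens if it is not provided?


The get_weather spec declares:
  - units (string, optional): Unit system for the report [values: metric, imperial] [default: metric]
It defaults to metric


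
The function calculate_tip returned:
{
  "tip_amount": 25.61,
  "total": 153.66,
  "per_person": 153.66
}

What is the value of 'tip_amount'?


25.61


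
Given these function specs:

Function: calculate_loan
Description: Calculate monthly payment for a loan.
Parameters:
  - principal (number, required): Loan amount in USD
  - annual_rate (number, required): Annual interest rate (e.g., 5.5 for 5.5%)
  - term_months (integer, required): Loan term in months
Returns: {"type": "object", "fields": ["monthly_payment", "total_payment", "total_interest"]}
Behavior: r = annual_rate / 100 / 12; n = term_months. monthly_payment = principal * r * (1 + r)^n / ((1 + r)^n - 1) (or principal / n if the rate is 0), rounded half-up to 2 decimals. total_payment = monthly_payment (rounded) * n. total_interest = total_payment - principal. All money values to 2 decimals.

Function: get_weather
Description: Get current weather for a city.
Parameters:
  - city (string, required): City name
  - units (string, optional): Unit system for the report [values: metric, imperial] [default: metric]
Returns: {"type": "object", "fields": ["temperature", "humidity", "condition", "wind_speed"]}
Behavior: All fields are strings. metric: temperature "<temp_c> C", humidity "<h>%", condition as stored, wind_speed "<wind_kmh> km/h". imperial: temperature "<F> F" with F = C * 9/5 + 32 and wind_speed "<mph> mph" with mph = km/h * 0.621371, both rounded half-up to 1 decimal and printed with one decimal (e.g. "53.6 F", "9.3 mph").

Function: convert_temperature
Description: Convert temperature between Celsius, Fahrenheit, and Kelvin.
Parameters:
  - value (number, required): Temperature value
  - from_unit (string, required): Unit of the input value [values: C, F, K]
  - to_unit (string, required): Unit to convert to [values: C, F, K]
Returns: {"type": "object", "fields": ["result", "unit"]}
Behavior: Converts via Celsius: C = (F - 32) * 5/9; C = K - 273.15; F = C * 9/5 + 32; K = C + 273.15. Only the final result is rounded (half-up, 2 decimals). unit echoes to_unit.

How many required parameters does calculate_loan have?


Parameters of calculate_loan: principal (required), annual_rate (required), term_months (required)
Required count:
3


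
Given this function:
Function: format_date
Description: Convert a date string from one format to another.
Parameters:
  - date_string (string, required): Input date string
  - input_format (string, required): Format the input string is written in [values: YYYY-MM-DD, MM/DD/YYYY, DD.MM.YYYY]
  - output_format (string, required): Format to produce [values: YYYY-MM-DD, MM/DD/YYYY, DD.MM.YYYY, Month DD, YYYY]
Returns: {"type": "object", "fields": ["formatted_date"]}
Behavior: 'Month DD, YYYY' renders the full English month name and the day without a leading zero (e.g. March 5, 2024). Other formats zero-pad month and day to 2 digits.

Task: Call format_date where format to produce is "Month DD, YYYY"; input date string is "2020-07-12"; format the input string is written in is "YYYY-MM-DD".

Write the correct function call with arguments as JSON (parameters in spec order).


Mapping each described value to its parameter name:
  'Format to produce' -> output_format = "Month DD, YYYY"
  'Input date string' -> date_string = "2020-07-12"
  'Format the input string is written in' -> input_format = "YYYY-MM-DD"
format_date({"date_string": "2020-07-12", "input_format": "YYYY-MM-DD", "output_format": "Month DD, YYYY"})


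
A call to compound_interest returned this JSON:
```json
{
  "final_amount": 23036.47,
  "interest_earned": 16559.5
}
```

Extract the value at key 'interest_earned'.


16559.5


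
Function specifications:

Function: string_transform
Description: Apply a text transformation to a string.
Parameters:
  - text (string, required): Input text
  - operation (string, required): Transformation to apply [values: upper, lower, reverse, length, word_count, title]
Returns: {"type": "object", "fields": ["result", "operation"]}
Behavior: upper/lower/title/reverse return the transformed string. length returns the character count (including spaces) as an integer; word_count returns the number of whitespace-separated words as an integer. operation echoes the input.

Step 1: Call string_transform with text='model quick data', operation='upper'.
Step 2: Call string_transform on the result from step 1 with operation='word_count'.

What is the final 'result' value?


Step 1: string_transform(text='model quick data', operation='upper')
  -> result = 'MODEL QUICK DATA'
Step 2: string_transform(text='MODEL QUICK DATA', operation='word_count')
  words: MODEL, QUICK, DATA -> 3
  -> result = 3
3


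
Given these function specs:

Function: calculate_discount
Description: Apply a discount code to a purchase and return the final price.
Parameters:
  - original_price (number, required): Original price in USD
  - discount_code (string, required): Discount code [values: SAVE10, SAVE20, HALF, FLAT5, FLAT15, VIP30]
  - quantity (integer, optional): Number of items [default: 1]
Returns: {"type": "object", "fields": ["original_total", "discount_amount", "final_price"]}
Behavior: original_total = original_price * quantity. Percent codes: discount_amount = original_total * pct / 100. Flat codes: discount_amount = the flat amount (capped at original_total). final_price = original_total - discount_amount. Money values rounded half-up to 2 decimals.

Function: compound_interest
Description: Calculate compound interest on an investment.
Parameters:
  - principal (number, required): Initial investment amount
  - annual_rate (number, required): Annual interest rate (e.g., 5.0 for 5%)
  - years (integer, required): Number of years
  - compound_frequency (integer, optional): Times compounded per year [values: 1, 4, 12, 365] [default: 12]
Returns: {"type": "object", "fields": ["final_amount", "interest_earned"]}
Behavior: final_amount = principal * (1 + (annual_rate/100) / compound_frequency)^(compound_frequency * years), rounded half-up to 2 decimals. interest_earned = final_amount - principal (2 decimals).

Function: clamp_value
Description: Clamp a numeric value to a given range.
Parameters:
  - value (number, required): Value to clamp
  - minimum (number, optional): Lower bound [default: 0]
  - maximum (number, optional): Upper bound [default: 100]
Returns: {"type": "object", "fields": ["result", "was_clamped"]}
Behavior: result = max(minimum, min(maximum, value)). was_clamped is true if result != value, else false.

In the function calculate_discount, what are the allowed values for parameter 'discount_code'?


The calculate_discount spec declares:
  - discount_code (string, required): Discount code [values: SAVE10, SAVE20, HALF, FLAT5, FLAT15, VIP30]
Allowed values:
SAVE10, SAVE20, HALF, FLAT5, FLAT15, VIP30


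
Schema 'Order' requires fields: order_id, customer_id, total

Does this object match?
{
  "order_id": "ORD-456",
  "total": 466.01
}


Checking required fields...
Missing: customer_id
Invalid - missing required field 'customer_id'


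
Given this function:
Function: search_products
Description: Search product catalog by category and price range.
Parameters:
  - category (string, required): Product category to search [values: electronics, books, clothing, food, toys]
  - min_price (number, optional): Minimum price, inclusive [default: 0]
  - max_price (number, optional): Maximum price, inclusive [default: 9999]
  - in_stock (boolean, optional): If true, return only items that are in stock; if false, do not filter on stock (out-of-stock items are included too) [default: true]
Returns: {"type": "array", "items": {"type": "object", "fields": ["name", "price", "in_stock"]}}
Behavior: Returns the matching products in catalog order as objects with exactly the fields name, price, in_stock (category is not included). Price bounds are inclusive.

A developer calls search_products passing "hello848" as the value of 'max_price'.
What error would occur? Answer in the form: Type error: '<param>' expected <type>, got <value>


Spec: 'max_price' is declared as number; "hello848" is a string.
Type error: 'max_price' expected number, got "hello848"


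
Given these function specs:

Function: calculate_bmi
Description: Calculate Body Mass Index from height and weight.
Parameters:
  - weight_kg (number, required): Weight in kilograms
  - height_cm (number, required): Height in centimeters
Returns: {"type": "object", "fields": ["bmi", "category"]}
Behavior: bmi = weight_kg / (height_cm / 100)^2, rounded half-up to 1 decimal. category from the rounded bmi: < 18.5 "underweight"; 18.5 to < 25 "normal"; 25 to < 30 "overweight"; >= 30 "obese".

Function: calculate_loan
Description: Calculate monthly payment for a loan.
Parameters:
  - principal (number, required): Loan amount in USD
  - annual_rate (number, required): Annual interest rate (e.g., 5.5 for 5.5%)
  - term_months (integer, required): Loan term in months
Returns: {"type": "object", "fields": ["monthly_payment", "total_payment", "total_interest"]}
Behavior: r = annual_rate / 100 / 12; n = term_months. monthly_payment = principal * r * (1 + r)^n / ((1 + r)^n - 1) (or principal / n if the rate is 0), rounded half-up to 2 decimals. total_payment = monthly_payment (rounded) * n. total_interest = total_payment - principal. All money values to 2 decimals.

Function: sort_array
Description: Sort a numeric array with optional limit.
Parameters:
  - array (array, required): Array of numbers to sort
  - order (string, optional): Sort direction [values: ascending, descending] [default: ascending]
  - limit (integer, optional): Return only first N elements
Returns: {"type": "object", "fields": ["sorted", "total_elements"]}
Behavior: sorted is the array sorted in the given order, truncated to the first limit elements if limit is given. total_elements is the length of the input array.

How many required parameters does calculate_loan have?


Parameters of calculate_loan: principal (required), annual_rate (required), term_months (required)
Required count:
3


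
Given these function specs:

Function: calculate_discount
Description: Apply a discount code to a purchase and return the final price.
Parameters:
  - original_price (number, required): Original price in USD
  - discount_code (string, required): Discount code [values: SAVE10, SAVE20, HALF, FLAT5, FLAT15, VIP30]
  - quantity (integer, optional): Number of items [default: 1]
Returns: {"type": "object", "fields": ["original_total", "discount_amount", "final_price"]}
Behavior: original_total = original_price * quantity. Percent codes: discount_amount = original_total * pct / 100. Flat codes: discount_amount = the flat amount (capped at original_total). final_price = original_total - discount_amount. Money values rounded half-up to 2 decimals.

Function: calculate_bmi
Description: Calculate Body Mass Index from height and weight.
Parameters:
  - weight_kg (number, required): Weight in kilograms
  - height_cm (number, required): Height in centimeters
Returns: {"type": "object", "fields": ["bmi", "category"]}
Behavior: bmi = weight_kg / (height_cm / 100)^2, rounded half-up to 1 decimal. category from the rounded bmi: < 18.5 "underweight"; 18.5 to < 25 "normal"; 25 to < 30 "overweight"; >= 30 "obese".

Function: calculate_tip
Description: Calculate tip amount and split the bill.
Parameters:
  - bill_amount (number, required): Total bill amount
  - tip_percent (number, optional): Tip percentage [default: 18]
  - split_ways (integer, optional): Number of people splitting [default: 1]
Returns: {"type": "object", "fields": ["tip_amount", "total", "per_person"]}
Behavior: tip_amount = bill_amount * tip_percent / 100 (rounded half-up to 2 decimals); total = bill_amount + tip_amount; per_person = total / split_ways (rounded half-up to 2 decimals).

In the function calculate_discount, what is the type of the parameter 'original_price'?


The calculate_discount spec declares:
  - original_price (number, required): Original price in USD
Type:
number


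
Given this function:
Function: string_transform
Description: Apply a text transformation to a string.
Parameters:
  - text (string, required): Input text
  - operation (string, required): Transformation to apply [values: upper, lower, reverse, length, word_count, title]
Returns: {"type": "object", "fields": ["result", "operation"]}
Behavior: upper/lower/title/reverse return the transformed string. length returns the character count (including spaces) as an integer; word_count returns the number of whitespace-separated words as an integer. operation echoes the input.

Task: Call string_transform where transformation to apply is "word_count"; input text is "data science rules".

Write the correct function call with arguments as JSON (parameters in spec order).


Mapping each described value to its parameter name:
  'Transformation to apply' -> operation = "word_count"
  'Input text' -> text = "data science rules"
string_transform({"text": "data science rules", "operation": "word_count"})


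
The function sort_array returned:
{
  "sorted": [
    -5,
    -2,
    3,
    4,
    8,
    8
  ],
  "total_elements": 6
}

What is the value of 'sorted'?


[-5, -2, 3, 4, 8, 8]


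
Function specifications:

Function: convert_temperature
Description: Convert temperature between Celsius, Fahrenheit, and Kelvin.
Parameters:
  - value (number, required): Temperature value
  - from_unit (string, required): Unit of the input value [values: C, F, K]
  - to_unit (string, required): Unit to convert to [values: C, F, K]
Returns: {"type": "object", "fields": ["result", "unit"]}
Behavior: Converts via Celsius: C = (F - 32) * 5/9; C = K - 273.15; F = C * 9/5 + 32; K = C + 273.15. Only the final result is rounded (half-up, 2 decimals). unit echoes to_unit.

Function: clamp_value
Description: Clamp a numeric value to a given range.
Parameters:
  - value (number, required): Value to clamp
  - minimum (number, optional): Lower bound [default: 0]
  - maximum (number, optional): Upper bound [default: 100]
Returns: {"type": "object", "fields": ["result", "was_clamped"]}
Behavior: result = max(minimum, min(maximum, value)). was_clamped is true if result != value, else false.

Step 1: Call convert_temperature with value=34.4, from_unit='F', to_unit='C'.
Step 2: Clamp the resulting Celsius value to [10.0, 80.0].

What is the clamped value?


Step 1: convert_temperature(value=34.4, from_unit=F, to_unit=C)
  To C: (34.4 - 32) * 5/9 = 1.333333
  Target is C: 1.333333
  Round to 2 decimals: 1.33
  -> result = 1.33 C
Step 2: clamp_value(value=1.33, minimum=10.0, maximum=80.0)
  result = max(10.0, min(80.0, 1.33)) = max(10.0, 1.33) = 10.0
  was_clamped = (10.0 != 1.33) = true
  -> result = 10.0
10.0


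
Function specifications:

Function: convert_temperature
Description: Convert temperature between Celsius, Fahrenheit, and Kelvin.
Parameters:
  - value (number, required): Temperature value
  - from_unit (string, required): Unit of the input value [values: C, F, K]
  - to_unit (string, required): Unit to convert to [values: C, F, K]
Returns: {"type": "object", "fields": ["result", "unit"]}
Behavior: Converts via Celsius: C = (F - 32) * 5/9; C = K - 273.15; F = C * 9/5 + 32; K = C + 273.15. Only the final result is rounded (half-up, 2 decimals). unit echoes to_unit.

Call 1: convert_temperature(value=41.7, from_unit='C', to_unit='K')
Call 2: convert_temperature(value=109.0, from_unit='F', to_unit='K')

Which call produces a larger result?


Call 1:
  Input already in C: 41.7
  To K: 41.7 + 273.15 = 314.85
  Round to 2 decimals: 314.85
  -> 314.85 K
Call 2:
  To C: (109 - 32) * 5/9 = 42.777778
  To K: 42.777778 + 273.15 = 315.927778
  Round to 2 decimals: 315.93
  -> 315.93 K
Call 2 (315.93 K)


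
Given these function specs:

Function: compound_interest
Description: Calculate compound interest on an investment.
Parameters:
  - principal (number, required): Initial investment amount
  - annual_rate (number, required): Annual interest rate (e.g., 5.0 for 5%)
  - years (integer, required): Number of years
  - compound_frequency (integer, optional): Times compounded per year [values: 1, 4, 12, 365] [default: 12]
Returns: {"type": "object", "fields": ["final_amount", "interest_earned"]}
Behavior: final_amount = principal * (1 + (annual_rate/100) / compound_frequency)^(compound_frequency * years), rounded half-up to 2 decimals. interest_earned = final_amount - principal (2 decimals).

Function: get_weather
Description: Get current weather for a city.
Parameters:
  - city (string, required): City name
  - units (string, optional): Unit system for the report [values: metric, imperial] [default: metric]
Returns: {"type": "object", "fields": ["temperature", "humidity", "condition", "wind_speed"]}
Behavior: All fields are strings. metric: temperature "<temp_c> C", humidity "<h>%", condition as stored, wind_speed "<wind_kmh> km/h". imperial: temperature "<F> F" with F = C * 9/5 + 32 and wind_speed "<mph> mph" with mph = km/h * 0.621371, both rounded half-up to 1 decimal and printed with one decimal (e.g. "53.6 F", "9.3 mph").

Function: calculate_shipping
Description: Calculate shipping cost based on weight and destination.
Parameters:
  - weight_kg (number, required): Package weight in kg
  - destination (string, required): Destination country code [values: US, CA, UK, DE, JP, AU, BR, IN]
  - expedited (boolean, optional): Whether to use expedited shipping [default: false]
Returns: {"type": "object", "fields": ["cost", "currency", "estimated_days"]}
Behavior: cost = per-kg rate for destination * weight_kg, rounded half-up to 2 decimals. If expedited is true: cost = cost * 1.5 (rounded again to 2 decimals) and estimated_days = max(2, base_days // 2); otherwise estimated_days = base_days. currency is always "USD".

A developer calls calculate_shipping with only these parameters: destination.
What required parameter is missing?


Required parameters: weight_kg, destination
Provided: destination
Missing: weight_kg
weight_kg
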